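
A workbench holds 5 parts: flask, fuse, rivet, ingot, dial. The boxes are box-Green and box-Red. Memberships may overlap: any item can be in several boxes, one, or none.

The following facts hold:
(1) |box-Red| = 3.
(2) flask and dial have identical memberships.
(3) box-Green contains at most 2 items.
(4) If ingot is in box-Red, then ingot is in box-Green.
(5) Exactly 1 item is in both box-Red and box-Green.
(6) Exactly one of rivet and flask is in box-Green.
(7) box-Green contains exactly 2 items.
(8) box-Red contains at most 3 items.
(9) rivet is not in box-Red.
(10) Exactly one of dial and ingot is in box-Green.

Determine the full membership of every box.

box-Green = {ingot, rivet}; box-Red = {dial, flask, ingot}

From (9): rivet ∉ box-Red.
Suppose flask ∈ box-Green: no assignment then satisfies all the clues, so flask ∉ box-Green.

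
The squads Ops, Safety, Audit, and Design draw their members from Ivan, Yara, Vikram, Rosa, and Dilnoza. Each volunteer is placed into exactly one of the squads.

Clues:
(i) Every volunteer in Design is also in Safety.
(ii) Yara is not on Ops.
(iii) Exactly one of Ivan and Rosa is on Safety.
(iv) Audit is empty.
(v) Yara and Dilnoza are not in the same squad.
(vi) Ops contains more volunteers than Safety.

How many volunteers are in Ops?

3

From (ii): Yara ∉ Ops.
(iv): Audit already has 0, so the rest are out.
Suppose Ivan ∈ Design: no assignment then satisfies all the clues, so Ivan ∉ Design.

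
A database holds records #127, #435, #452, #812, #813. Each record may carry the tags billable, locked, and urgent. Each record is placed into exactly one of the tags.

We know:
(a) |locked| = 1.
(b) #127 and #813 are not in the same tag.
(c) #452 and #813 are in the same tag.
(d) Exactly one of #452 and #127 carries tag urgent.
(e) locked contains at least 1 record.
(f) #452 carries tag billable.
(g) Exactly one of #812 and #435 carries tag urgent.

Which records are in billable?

billable = {#452, #813}

From (f): #452 ∈ billable.
(c): #813 matches #452: #813 ∈ billable.
(d) (exactly one): #127 ∈ urgent.
Suppose #435 ∈ billable: no assignment then satisfies all the clues, so #435 ∉ billable.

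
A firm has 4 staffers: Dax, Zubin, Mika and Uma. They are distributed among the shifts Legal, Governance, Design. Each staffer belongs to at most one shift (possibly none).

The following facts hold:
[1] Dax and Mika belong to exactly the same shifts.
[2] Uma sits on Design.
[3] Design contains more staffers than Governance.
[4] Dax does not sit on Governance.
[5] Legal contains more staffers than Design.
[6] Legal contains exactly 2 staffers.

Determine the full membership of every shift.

Legal = {Dax, Mika}; Governance = {}; Design = {Uma}

From (2): Uma ∈ Design.
From (4): Dax ∉ Governance.
(1): Mika matches Dax: Mika ∉ Governance.
Suppose Dax ∉ Legal: no assignment then satisfies all the clues, so Dax ∈ Legal.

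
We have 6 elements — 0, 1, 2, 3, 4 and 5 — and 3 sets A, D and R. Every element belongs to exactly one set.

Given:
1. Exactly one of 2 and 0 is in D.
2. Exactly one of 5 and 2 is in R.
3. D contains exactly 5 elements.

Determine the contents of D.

D = {0, 1, 3, 4, 5}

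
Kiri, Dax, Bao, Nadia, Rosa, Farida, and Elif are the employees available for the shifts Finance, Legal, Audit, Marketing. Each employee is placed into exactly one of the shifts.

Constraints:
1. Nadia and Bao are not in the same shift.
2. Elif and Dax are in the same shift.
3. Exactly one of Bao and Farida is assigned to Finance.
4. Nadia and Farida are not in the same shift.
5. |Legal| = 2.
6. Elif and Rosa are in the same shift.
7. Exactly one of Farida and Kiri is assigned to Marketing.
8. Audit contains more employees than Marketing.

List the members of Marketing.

Marketing = {Farida}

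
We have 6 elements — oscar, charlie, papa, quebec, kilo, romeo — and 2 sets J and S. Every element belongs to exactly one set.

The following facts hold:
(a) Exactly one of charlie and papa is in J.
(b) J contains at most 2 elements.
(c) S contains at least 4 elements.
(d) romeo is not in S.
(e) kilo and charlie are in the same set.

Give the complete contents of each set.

J = {papa, romeo}; S = {charlie, kilo, oscar, quebec}

From (d): romeo ∉ S.
Only one set left: romeo ∈ J.
Suppose oscar ∈ J: no assignment then satisfies all the clues, so oscar ∉ J.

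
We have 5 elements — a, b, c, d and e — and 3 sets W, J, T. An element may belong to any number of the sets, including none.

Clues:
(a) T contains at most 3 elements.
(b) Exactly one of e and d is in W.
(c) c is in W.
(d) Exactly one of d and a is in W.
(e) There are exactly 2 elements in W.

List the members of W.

W = {c, d}

From (c): c ∈ W.
Suppose a ∈ W: no assignment then satisfies all the clues, so a ∉ W.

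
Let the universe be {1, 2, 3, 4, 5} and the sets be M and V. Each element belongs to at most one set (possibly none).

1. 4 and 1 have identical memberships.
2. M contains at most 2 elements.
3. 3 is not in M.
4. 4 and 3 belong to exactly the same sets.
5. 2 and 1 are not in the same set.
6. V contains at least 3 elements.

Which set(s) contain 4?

From (3): 3 ∉ M.
(4): 4 matches 3: 4 ∉ M.
(1): 1 matches 4: 1 ∉ M.
Suppose 4 ∉ V: no assignment then satisfies all the clues, so 4 ∈ V.

4: V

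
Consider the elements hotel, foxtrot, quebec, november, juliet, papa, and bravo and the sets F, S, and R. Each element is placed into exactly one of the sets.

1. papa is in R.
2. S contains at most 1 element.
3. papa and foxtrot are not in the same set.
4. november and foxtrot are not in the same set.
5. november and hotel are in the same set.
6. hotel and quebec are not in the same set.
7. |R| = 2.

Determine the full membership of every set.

F = {bravo, hotel, juliet, november}; S = {foxtrot}; R = {papa, quebec}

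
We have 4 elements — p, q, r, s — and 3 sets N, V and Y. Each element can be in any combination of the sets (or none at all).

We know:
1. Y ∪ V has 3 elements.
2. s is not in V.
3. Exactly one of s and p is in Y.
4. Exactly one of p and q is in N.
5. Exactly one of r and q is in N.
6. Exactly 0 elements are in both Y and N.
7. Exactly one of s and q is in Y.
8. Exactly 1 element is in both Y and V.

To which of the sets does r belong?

r: V, Y

From (2): s ∉ V.
Suppose r ∈ N: no assignment then satisfies all the clues, so r ∉ N.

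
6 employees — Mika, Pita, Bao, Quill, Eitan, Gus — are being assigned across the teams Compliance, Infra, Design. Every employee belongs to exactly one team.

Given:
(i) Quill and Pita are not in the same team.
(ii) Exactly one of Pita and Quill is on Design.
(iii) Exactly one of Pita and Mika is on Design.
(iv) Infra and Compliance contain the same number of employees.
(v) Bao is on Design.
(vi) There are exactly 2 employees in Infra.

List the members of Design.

Design = {Bao, Pita}

From (v): Bao ∈ Design.
Suppose Mika ∈ Design: no assignment then satisfies all the clues, so Mika ∉ Design.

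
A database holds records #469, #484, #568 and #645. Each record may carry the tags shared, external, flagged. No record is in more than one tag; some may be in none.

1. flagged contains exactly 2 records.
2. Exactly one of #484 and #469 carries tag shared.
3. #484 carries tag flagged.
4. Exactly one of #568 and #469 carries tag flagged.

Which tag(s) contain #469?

From (3): #484 ∈ flagged.
(2) (exactly one): #469 ∈ shared.
(4) (exactly one): #568 ∈ flagged.
(1): flagged already has 2, so the rest are out.

#469: shared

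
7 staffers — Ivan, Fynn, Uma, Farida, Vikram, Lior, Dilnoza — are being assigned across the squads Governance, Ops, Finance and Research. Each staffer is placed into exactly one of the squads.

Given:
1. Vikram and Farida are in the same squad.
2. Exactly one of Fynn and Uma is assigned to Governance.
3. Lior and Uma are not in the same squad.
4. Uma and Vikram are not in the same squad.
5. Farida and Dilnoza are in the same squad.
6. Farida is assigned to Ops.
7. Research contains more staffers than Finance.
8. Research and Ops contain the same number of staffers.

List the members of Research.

Research = {Fynn, Ivan, Lior}

From (6): Farida ∈ Ops.
(1): Vikram matches Farida: Vikram ∉ Governance.
(1): Vikram matches Farida: Vikram ∈ Ops.
(4): Uma ∉ Ops.
(5): Dilnoza matches Farida: Dilnoza ∉ Governance.
(5): Dilnoza matches Farida: Dilnoza ∈ Ops.
Suppose Ivan ∉ Research: no assignment then satisfies all the clues, so Ivan ∈ Research.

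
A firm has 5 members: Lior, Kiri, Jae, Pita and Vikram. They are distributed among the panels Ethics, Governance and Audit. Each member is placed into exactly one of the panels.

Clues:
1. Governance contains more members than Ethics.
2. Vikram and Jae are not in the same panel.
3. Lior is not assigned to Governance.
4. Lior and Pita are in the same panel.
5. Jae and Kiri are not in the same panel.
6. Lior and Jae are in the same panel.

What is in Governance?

Governance = {Kiri, Vikram}

From (3): Lior ∉ Governance.
(4): Pita matches Lior: Pita ∉ Governance.
(6): Jae matches Lior: Jae ∉ Governance.
Suppose Kiri ∉ Governance: no assignment then satisfies all the clues, so Kiri ∈ Governance.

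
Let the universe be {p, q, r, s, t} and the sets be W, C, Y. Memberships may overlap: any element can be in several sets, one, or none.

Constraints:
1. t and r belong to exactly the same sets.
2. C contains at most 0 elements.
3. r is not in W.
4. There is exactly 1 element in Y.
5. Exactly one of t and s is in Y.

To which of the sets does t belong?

t: none

From (3): r ∉ W.
(1): t matches r: t ∉ W.
(2): C already has 0, so the rest are out.
Suppose t ∈ Y: no assignment then satisfies all the clues, so t ∉ Y.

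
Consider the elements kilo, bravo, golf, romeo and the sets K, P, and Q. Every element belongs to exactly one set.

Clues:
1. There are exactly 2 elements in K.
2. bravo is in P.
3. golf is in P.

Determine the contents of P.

From (2): bravo ∈ P.
From (3): golf ∈ P.
(1): only 2 candidates remain for K, so all are in.

P = {bravo, golf}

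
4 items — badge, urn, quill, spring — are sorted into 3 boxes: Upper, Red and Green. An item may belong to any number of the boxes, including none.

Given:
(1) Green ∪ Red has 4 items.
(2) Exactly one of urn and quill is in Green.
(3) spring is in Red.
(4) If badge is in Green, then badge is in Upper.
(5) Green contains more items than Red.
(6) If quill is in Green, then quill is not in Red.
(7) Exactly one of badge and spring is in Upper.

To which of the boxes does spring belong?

spring: Green, Red

From (3): spring ∈ Red.
Suppose spring ∈ Upper: no assignment then satisfies all the clues, so spring ∉ Upper.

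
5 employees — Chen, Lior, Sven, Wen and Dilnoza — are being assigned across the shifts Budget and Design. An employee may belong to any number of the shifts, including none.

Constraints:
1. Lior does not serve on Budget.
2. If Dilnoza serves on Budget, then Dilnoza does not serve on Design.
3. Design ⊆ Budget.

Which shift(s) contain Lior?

From (1): Lior ∉ Budget.
(3) contrapositive: Lior ∉ Design.

Lior: none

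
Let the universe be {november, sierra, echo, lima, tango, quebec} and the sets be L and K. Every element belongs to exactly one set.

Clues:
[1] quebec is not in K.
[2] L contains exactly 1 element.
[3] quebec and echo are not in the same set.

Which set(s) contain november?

From (1): quebec ∉ K.
Only one set left: quebec ∈ L.
(2): L already has 1, so the rest are out.
Only one set left: november ∈ K.
Only one set left: sierra ∈ K.
Only one set left: echo ∈ K.
Only one set left: lima ∈ K.
Only one set left: tango ∈ K.

november: K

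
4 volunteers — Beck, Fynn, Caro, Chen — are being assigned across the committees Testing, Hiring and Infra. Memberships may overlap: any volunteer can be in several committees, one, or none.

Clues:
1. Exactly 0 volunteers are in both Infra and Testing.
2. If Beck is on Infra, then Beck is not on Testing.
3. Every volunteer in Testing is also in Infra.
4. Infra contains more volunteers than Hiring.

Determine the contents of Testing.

Testing = {}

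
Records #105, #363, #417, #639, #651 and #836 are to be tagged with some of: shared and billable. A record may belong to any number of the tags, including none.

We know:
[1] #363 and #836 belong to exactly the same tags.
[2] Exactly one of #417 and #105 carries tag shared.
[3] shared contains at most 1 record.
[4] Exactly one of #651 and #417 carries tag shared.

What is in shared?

shared = {#417}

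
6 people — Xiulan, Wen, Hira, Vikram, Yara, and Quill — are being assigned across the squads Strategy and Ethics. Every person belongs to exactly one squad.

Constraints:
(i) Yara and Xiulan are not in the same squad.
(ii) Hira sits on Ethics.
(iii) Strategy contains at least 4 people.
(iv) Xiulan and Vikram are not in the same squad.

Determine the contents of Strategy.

Strategy = {Quill, Vikram, Wen, Yara}

From (ii): Hira ∈ Ethics.
Suppose Xiulan ∈ Strategy: no assignment then satisfies all the clues, so Xiulan ∉ Strategy.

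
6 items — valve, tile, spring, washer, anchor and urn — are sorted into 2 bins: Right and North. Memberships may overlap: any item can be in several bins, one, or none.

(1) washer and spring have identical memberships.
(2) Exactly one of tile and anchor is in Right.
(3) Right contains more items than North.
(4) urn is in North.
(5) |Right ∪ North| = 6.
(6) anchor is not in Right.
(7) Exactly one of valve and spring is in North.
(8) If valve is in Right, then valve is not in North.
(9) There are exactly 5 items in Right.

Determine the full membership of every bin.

Right = {spring, tile, urn, valve, washer}; North = {anchor, spring, urn, washer}

From (4): urn ∈ North.
From (6): anchor ∉ Right.
(2) (exactly one): tile ∈ Right.
(9): only 5 candidates remain for Right, so all are in.
(8): valve ∉ North.
(7) (exactly one): spring ∈ North.
(1): washer matches spring: washer ∈ North.
Suppose tile ∈ North: no assignment then satisfies all the clues, so tile ∉ North.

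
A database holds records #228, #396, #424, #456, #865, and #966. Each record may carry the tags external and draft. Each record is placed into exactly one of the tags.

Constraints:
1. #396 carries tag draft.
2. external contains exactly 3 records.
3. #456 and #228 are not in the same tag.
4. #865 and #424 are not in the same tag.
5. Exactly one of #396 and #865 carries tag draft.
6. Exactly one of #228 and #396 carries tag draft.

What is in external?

From (1): #396 ∈ draft.
(5) (exactly one): #865 ∉ draft.
(6) (exactly one): #228 ∉ draft.
Only one tag left: #228 ∈ external.
Only one tag left: #865 ∈ external.
(3): #456 ∉ external.
(4): #424 ∉ external.
Only one tag left: #424 ∈ draft.
Only one tag left: #456 ∈ draft.
(2): only 3 candidates remain for external, so all are in.

external = {#228, #865, #966}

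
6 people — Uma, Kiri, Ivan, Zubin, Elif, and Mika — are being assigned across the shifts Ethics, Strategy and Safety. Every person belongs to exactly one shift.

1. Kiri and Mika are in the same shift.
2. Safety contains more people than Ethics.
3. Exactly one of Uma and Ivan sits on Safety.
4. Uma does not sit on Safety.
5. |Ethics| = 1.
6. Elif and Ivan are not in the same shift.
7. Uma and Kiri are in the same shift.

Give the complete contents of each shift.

Ethics = {Elif}; Strategy = {Kiri, Mika, Uma}; Safety = {Ivan, Zubin}

From (4): Uma ∉ Safety.
(3) (exactly one): Ivan ∈ Safety.
(6): Elif ∉ Safety.
(7): Kiri matches Uma: Kiri ∉ Safety.
(1): Mika matches Kiri: Mika ∉ Safety.
Suppose Uma ∈ Ethics: no assignment then satisfies all the clues, so Uma ∉ Ethics.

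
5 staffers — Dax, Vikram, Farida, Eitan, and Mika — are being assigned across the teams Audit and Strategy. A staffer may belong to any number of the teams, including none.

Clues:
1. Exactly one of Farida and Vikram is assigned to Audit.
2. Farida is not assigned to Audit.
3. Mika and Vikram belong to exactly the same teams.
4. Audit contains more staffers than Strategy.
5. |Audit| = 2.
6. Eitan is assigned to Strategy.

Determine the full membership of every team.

From (2): Farida ∉ Audit.
From (6): Eitan ∈ Strategy.
(1) (exactly one): Vikram ∈ Audit.
(3): Mika matches Vikram: Mika ∈ Audit.
(5): Audit already has 2, so the rest are out.
Suppose Dax ∈ Strategy: no assignment then satisfies all the clues, so Dax ∉ Strategy.

Audit = {Mika, Vikram}; Strategy = {Eitan}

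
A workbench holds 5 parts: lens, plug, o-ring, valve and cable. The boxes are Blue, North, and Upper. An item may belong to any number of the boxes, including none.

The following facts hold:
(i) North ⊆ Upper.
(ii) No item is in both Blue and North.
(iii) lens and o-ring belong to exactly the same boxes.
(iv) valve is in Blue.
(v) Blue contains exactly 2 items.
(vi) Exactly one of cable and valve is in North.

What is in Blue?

Blue = {plug, valve}

From (iv): valve ∈ Blue.
(ii) (disjoint): valve ∉ North.
(vi) (exactly one): cable ∈ North.
(i) with cable ∈ North: cable ∈ Upper.
(ii) (disjoint): cable ∉ Blue.
Suppose lens ∈ Blue: no assignment then satisfies all the clues, so lens ∉ Blue.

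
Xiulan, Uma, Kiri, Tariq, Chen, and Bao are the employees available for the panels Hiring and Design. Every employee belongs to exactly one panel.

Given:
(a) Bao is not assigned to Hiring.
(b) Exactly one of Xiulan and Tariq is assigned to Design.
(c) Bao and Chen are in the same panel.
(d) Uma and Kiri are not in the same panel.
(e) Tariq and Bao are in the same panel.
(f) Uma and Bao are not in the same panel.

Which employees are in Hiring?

From (a): Bao ∉ Hiring.
(c): Chen matches Bao: Chen ∉ Hiring.
(e): Tariq matches Bao: Tariq ∉ Hiring.
Only one panel left: Tariq ∈ Design.
Only one panel left: Chen ∈ Design.
Only one panel left: Bao ∈ Design.
(b) (exactly one): Xiulan ∉ Design.
(f): Uma ∉ Design.
Only one panel left: Xiulan ∈ Hiring.
Only one panel left: Uma ∈ Hiring.
(d): Kiri ∉ Hiring.
Only one panel left: Kiri ∈ Design.

Hiring = {Uma, Xiulan}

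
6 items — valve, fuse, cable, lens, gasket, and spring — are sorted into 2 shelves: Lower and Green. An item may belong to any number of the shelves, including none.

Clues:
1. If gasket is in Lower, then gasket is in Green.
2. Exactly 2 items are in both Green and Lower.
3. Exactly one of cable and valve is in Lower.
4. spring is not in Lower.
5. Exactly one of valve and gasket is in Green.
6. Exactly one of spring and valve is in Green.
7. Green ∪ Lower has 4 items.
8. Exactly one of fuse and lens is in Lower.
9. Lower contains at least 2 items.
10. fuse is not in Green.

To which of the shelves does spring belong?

spring: Green

From (4): spring ∉ Lower.
From (10): fuse ∉ Green.
Suppose spring ∉ Green: no assignment then satisfies all the clues, so spring ∈ Green.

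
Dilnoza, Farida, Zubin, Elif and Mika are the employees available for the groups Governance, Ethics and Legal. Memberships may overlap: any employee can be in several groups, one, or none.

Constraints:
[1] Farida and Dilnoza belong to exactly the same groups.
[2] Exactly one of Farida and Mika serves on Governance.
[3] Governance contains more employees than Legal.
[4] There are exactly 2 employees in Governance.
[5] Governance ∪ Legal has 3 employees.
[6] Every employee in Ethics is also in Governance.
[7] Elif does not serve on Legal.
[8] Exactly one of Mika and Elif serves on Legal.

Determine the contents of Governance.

Governance = {Dilnoza, Farida}

From (7): Elif ∉ Legal.
(8) (exactly one): Mika ∈ Legal.
Suppose Dilnoza ∉ Governance: no assignment then satisfies all the clues, so Dilnoza ∈ Governance.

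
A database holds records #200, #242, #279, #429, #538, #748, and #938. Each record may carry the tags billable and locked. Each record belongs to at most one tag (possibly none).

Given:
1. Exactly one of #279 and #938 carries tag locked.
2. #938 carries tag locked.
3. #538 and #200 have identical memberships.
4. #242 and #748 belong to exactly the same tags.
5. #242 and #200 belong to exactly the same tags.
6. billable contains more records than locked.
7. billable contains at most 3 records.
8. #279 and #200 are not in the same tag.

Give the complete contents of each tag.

billable = {#279, #429}; locked = {#938}

From (2): #938 ∈ locked.
(1) (exactly one): #279 ∉ locked.
Suppose #200 ∈ billable: no assignment then satisfies all the clues, so #200 ∉ billable.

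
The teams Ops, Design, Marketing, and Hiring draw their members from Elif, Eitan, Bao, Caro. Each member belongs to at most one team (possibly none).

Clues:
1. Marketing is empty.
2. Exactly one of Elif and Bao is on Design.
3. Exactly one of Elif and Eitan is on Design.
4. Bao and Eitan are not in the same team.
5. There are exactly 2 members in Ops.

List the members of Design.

Design = {Elif}

(1): Marketing already has 0, so the rest are out.
Suppose Elif ∉ Design: no assignment then satisfies all the clues, so Elif ∈ Design.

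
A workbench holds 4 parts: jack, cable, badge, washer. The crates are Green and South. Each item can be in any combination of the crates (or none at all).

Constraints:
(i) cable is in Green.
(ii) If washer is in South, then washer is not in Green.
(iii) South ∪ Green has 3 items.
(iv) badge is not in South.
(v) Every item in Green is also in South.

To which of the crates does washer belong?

washer: South

From (i): cable ∈ Green.
From (iv): badge ∉ South.
(v) with cable ∈ Green: cable ∈ South.
(v) contrapositive: badge ∉ Green.
Suppose washer ∈ Green: no assignment then satisfies all the clues, so washer ∉ Green.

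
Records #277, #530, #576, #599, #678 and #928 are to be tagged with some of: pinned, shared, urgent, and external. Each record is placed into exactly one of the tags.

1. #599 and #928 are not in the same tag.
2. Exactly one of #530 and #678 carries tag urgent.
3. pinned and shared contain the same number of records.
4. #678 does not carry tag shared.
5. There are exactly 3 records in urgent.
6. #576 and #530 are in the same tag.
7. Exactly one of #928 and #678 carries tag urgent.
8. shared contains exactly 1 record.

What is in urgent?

urgent = {#530, #576, #928}

From (4): #678 ∉ shared.
Suppose #277 ∈ urgent: no assignment then satisfies all the clues, so #277 ∉ urgent.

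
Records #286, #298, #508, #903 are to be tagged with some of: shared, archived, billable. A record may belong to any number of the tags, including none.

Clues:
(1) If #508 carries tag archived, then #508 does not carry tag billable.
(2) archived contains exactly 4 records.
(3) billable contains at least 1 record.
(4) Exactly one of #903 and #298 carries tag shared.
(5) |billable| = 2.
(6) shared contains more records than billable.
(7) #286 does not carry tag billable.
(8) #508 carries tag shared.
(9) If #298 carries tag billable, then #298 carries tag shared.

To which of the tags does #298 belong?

From (7): #286 ∉ billable.
From (8): #508 ∈ shared.
(2): only 4 candidates remain for archived, so all are in.
(1): #508 ∉ billable.
(5): only 2 candidates remain for billable, so all are in.
(9): #298 ∈ shared.
(4) (exactly one): #903 ∉ shared.

#298: archived, billable, shared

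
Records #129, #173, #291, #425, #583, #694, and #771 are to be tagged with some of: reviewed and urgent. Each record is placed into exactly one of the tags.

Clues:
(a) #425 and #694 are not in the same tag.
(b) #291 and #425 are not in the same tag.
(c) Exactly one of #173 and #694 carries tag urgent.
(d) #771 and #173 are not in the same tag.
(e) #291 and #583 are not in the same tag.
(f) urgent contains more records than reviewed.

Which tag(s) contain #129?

#129: urgent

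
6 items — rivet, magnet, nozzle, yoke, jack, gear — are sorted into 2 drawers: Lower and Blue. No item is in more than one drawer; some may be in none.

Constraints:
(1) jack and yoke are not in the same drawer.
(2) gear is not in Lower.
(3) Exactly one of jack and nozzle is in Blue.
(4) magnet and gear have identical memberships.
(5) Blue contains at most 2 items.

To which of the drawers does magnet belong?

From (2): gear ∉ Lower.
(4): magnet matches gear: magnet ∉ Lower.
Suppose magnet ∈ Blue: no assignment then satisfies all the clues, so magnet ∉ Blue.

magnet: none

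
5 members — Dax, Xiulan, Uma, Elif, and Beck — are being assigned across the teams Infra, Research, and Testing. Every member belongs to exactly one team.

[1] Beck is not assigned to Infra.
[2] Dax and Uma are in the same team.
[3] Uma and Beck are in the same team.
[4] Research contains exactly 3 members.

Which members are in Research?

Research = {Beck, Dax, Uma}

From (1): Beck ∉ Infra.
(3): Uma matches Beck: Uma ∉ Infra.
(2): Dax matches Uma: Dax ∉ Infra.
Suppose Dax ∉ Research: no assignment then satisfies all the clues, so Dax ∈ Research.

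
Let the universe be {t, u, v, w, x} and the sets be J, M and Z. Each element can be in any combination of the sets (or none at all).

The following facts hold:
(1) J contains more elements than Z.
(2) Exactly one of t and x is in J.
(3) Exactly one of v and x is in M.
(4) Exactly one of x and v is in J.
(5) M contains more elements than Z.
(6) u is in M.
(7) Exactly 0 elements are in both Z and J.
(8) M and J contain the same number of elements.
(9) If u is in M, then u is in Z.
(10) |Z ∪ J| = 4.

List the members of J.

J = {t, v, w}

From (6): u ∈ M.
(9): u ∈ Z.
Suppose t ∉ J: no assignment then satisfies all the clues, so t ∈ J.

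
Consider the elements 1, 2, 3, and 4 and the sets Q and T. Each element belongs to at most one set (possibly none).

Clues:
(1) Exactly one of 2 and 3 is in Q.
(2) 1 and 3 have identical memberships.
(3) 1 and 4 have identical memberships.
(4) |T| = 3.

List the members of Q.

Q = {2}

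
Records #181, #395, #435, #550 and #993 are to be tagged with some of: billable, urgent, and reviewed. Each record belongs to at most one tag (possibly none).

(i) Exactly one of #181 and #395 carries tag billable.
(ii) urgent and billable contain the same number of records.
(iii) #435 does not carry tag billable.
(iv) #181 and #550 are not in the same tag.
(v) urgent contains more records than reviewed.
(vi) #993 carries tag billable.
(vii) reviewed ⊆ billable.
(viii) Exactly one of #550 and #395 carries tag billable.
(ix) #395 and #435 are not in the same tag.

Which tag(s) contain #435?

From (iii): #435 ∉ billable.
From (vi): #993 ∈ billable.
(vii) contrapositive: #435 ∉ reviewed.
Suppose #435 ∉ urgent: no assignment then satisfies all the clues, so #435 ∈ urgent.

#435: urgent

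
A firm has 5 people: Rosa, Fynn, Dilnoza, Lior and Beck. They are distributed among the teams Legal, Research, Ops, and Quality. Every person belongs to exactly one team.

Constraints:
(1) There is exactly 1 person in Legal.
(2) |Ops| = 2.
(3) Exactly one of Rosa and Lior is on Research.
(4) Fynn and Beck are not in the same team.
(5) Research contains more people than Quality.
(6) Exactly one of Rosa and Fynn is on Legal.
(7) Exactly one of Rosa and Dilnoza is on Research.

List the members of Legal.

Legal = {Fynn}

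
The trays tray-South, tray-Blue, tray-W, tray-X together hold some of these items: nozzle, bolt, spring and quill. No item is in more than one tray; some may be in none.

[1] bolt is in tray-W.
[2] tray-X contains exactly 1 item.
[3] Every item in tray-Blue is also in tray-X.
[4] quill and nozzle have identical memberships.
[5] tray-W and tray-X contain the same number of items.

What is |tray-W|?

1

From (1): bolt ∈ tray-W.
Suppose nozzle ∈ tray-Blue: no assignment then satisfies all the clues, so nozzle ∉ tray-Blue.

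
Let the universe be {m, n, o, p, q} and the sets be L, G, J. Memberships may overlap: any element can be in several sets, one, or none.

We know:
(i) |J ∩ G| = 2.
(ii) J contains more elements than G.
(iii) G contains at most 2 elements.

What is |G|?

2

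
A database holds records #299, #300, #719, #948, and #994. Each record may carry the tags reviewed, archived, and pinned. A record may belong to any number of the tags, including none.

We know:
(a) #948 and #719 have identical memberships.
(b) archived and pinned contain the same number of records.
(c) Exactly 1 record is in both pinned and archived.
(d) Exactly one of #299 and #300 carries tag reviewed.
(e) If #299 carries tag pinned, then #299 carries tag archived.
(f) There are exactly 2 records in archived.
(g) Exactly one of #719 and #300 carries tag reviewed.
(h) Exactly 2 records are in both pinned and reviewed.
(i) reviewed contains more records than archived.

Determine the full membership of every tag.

reviewed = {#299, #719, #948, #994}; archived = {#299, #300}; pinned = {#299, #994}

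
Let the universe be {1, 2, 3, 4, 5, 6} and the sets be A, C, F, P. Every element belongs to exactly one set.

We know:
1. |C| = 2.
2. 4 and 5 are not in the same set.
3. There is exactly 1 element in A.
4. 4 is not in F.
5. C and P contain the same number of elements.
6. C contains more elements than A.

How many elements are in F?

1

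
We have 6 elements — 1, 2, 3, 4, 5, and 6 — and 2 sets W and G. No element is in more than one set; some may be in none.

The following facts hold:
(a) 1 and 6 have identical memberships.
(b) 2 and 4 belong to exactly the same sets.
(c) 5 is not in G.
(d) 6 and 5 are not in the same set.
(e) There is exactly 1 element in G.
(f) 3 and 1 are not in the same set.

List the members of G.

From (c): 5 ∉ G.
Suppose 1 ∈ G: no assignment then satisfies all the clues, so 1 ∉ G.

G = {3}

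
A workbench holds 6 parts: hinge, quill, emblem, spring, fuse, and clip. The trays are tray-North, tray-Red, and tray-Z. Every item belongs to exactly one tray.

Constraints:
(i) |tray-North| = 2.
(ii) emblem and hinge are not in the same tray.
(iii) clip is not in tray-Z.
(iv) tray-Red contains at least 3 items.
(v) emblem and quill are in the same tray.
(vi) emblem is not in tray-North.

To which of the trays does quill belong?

quill: tray-Red

From (iii): clip ∉ tray-Z.
From (vi): emblem ∉ tray-North.
(v): quill matches emblem: quill ∉ tray-North.
Suppose quill ∉ tray-Red: no assignment then satisfies all the clues, so quill ∈ tray-Red.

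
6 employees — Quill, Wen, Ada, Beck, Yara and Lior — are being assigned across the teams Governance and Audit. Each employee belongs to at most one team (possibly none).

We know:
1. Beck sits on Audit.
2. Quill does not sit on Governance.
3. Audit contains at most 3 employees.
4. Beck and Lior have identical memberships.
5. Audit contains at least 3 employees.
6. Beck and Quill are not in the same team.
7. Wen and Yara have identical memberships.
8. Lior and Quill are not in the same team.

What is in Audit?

Audit = {Ada, Beck, Lior}

From (1): Beck ∈ Audit.
From (2): Quill ∉ Governance.
(4): Lior matches Beck: Lior ∉ Governance.
(4): Lior matches Beck: Lior ∈ Audit.
(6): Quill ∉ Audit.
Suppose Wen ∈ Audit: no assignment then satisfies all the clues, so Wen ∉ Audit.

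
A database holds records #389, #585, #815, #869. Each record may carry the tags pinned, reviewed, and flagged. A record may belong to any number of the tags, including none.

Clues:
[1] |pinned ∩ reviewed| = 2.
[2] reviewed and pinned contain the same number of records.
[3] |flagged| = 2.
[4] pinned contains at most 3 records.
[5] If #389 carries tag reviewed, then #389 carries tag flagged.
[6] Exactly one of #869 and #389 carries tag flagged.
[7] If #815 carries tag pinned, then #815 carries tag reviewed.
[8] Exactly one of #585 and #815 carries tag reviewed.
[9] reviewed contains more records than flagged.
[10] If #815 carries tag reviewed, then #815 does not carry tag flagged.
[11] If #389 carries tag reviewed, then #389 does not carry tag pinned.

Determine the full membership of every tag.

pinned = {#585, #815, #869}; reviewed = {#389, #815, #869}; flagged = {#389, #585}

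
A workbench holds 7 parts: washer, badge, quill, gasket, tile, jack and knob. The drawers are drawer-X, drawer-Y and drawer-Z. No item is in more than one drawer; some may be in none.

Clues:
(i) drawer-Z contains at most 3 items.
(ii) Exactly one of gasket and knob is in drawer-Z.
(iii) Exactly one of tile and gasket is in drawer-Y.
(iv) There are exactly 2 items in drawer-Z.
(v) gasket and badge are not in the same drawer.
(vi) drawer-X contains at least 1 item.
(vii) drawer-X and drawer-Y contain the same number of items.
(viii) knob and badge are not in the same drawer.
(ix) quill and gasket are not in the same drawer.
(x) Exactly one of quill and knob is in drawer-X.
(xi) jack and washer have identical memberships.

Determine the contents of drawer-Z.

drawer-Z = {knob, tile}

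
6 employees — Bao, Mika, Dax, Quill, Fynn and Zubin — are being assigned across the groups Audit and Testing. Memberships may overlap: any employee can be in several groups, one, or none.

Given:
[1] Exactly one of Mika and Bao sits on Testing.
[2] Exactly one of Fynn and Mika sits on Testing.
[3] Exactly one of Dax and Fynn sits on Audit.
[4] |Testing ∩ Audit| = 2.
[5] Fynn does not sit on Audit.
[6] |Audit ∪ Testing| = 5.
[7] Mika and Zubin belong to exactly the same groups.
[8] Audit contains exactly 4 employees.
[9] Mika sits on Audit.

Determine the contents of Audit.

Audit = {Bao, Dax, Mika, Zubin}

From (5): Fynn ∉ Audit.
From (9): Mika ∈ Audit.
(3) (exactly one): Dax ∈ Audit.
(7): Zubin matches Mika: Zubin ∈ Audit.
Suppose Bao ∉ Audit: no assignment then satisfies all the clues, so Bao ∈ Audit.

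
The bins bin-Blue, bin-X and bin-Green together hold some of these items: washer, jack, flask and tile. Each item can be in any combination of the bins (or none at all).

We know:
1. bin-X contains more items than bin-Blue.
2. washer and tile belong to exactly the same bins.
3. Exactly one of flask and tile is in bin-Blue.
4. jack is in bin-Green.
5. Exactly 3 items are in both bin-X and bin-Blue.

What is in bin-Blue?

bin-Blue = {jack, tile, washer}

From (4): jack ∈ bin-Green.
Suppose washer ∉ bin-Blue: no assignment then satisfies all the clues, so washer ∈ bin-Blue.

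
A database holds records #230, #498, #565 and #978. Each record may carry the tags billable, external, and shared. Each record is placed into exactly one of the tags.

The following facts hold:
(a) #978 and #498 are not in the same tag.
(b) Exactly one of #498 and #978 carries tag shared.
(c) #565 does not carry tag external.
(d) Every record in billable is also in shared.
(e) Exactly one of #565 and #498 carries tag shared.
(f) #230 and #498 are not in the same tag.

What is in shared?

shared = {#230, #565, #978}

From (c): #565 ∉ external.
Suppose #230 ∉ shared: no assignment then satisfies all the clues, so #230 ∈ shared.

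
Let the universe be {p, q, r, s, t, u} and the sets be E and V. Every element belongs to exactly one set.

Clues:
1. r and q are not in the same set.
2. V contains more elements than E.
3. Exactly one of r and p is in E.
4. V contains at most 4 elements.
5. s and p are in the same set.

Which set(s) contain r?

r: E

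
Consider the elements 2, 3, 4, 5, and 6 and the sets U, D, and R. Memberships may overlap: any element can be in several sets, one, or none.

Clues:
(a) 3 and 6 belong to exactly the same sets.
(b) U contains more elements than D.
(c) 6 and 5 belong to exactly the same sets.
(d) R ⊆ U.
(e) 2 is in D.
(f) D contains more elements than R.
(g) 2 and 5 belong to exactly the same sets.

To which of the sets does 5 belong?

5: D, U

From (e): 2 ∈ D.
(g): 5 matches 2: 5 ∈ D.
(c): 6 matches 5: 6 ∈ D.
(a): 3 matches 6: 3 ∈ D.
Suppose 5 ∉ U: no assignment then satisfies all the clues, so 5 ∈ U.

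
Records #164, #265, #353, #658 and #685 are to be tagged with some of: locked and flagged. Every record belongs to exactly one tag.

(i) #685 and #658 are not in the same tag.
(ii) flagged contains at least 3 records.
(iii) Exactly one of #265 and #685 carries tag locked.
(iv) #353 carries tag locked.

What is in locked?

locked = {#353, #685}

From (iv): #353 ∈ locked.
Suppose #164 ∈ locked: no assignment then satisfies all the clues, so #164 ∉ locked.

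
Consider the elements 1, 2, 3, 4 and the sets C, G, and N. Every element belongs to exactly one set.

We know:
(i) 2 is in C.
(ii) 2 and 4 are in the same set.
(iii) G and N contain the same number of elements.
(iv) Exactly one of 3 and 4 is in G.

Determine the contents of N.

From (i): 2 ∈ C.
(ii): 4 matches 2: 4 ∈ C.
(iv) (exactly one): 3 ∈ G.
Suppose 1 ∉ N: no assignment then satisfies all the clues, so 1 ∈ N.

N = {1}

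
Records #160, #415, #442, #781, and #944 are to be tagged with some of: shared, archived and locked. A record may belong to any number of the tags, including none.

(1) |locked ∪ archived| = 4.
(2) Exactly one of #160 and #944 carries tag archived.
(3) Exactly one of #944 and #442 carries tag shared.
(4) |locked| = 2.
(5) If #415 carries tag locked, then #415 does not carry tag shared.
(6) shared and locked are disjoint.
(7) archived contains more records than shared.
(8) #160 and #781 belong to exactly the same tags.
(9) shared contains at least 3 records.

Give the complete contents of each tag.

shared = {#160, #781, #944}; archived = {#160, #415, #442, #781}; locked = {#415, #442}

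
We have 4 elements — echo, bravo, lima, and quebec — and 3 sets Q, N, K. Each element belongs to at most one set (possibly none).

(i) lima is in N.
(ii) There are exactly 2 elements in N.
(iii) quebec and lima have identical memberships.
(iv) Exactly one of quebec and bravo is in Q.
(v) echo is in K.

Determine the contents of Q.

From (i): lima ∈ N.
From (v): echo ∈ K.
(iii): quebec matches lima: quebec ∉ Q.
(iii): quebec matches lima: quebec ∈ N.
(iv) (exactly one): bravo ∈ Q.

Q = {bravo}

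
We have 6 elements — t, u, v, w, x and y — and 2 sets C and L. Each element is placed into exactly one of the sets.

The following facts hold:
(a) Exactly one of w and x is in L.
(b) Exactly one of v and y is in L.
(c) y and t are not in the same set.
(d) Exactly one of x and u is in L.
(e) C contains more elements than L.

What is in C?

C = {t, u, v, w}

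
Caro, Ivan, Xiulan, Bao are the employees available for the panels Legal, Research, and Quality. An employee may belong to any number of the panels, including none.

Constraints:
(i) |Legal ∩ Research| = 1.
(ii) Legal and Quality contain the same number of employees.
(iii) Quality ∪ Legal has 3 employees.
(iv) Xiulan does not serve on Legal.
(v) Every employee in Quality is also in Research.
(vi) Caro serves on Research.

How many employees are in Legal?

2

From (iv): Xiulan ∉ Legal.
From (vi): Caro ∈ Research.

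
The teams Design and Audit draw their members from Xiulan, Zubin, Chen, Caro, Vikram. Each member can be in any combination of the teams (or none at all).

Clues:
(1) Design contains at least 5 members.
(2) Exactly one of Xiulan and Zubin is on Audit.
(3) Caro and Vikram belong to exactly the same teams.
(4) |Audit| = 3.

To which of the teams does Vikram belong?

Vikram: Audit, Design

(1): only 5 candidates remain for Design, so all are in.
Suppose Vikram ∉ Audit: no assignment then satisfies all the clues, so Vikram ∈ Audit.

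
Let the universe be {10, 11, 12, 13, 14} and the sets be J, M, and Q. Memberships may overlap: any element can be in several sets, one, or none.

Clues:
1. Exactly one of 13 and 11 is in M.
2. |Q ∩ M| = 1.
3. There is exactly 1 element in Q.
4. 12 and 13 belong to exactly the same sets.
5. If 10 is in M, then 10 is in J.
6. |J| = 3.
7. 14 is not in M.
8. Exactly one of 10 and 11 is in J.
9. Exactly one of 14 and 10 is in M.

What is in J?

J = {10, 12, 13}

From (7): 14 ∉ M.
(9) (exactly one): 10 ∈ M.
(5): 10 ∈ J.
(8) (exactly one): 11 ∉ J.
Suppose 12 ∉ J: no assignment then satisfies all the clues, so 12 ∈ J.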